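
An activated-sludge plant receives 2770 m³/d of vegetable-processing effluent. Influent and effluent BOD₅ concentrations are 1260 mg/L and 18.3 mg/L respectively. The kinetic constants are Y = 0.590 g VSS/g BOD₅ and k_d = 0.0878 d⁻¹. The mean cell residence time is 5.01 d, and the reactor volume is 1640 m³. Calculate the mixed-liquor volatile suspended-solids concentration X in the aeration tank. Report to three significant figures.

X ≈ 4310 mg/L

X = Y·Q·ΔS·θ_c / [V·(1 + k_d θ_c)] = 0.590 × 2770 × (1260 − 18.3) × 5.01 / [1640 × (1 + 0.0878 × 5.01)] = 4305 mg/L.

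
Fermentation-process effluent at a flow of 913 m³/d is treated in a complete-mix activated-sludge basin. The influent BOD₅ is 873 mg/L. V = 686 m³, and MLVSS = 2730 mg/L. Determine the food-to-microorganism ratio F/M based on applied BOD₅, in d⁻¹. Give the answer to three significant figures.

Food-to-microorganism ratio F/M = Q S₀ / (V X) = 913 × 873 / (686.0 × 2730) = 0.4256 d⁻¹.

F/M ≈ 0.426 d⁻¹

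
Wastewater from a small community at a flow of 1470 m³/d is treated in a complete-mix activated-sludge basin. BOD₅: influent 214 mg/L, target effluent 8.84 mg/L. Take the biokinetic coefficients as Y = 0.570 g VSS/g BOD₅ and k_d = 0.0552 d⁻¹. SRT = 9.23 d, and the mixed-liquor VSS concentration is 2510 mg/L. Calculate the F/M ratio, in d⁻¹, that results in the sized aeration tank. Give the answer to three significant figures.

F/M ≈ 0.299 d⁻¹

Rearranging the biomass balance for a CMAS with decay, V = Y·Q·ΔS·θ_c / [X·(1+k_d θ_c)] = 0.570 × 1470 × (214 − 8.84) × 9.23 / [2510 × (1 + 0.0552 × 9.23)] = 1.59×10^6 / 3789 = 418.8 m³.
F/M = Q·S₀ / (V·X) = 1470 × 214 / (418.8 × 2510) = 0.2993 g BOD₅·(g VSS·d)⁻¹.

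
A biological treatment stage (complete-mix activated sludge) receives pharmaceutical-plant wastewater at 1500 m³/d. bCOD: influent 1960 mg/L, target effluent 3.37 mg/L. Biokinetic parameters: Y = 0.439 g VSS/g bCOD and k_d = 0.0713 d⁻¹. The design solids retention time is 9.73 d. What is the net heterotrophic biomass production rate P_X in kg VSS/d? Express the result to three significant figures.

Y_obs = Y / (1 + k_d θ_c) = 0.439 / (1 + 0.0713 × 9.73) = 0.439 / 1.694 = 0.2592.
Mass of bCOD removed per day: Q(S₀ − S) = 1500 × 1957 g/m³ = 2935 kg/d.
P_X = Y_obs · Q(S₀ − S) = 0.2592 × 2935 = 760.7 kg VSS/d.

P_X ≈ 761 kg VSS/d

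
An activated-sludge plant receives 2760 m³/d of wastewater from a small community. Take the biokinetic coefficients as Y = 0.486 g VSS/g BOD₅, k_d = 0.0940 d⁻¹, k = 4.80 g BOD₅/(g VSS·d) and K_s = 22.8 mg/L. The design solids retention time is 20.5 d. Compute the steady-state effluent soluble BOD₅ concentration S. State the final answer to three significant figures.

Effluent substrate depends only on kinetics and SRT: S = K_s(1 + k_d θ_c) / [θ_c(Yk − k_d) − 1] = 22.8 × (1 + 0.0940 × 20.5) / [20.5 × (0.486 × 4.80 − 0.0940) − 1] = 66.74 / 44.90 = 1.486 mg/L.

S ≈ 1.49 mg/L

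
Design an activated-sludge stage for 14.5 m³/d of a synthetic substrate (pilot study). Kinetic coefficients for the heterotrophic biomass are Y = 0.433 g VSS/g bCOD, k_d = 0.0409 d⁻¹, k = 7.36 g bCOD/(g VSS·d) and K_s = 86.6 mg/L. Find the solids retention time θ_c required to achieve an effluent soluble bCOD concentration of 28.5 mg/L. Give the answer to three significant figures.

θ_c ≈ 1.34 d

Specific growth rate at S = 28.5 mg/L: μ = YkS/(K_s+S) = 0.433·7.36·28.5/(86.6+28.5) = 0.7891 d⁻¹.
Then 1/θ_c = μ − k_d = 0.7891 − 0.0409 = 0.7482 d⁻¹, giving θ_c = 1.337 d.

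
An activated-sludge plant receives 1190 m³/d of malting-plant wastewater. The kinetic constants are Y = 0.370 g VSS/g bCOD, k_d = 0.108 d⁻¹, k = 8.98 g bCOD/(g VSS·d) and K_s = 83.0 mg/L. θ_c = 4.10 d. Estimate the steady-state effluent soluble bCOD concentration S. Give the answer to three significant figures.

For a completely mixed reactor with recycle the Lawrence–McCarty relation gives S = K_s·(1 + k_d·θ_c) / [θ_c·(Y·k − k_d) − 1] = 83.0 × (1 + 0.108 × 4.10) / [4.10 × (0.370 × 8.98 − 0.108) − 1] = 119.8 / 12.18 = 9.832 mg/L.

S ≈ 9.83 mg/L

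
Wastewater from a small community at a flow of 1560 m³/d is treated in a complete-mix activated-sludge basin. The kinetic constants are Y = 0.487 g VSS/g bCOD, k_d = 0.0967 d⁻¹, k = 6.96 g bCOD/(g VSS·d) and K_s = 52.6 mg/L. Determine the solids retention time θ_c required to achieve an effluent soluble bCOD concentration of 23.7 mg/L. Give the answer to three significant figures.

From 1/θ_c = Y·k·S/(K_s + S) − k_d: Y·k·S/(K_s+S) = 0.487 × 6.96 × 23.7 / (52.6 + 23.7) = 1.053 d⁻¹.
Then 1/θ_c = μ − k_d = 1.053 − 0.0967 = 0.9561 d⁻¹, giving θ_c = 1.046 d.

θ_c ≈ 1.05 d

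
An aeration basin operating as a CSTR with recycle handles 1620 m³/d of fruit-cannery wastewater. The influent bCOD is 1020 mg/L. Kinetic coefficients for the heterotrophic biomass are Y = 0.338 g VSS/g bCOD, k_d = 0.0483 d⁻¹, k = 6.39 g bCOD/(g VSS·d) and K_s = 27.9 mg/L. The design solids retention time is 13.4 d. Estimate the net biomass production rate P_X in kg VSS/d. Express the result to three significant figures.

Effluent substrate depends only on kinetics and SRT: S = K_s(1 + k_d θ_c) / [θ_c(Yk − k_d) − 1] = 27.9 × (1 + 0.0483 × 13.4) / [13.4 × (0.338 × 6.39 − 0.0483) − 1] = 45.96 / 27.29 = 1.684 mg/L.
Observed yield with endogenous decay: Y_obs = Y / (1 + k_d·θ_c) = 0.338 / (1 + 0.0483 × 13.4) = 0.338 / 1.647 = 0.2052 g VSS/g bCOD.
Mass of bCOD removed per day: Q(S₀ − S) = 1620 × 1018 g/m³ = 1650 kg/d.
Net biomass production P_X = Y_obs × Q·(S₀ − S) = 0.2052 × 1650 = 338.5 kg VSS/d.

P_X ≈ 339 kg VSS/d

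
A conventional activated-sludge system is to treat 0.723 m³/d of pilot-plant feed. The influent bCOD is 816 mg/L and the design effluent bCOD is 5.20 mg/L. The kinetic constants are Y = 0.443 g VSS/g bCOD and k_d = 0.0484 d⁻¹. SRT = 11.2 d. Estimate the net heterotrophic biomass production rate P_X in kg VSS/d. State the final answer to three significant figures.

Correct the yield for decay: Y_obs = Y/(1 + k_d θ_c) = 0.443 / (1 + 0.0484 × 11.2) = 0.443 / 1.542 = 0.2873.
Mass of bCOD removed per day: Q(S₀ − S) = 0.723 × 810.8 g/m³ = 0.5862 kg/d.
Biomass produced: P_X = Y_obs·Q·ΔS = 0.2873 × 0.5862 ≈ 0.1684 kg VSS/d.

P_X ≈ 0.168 kg VSS/d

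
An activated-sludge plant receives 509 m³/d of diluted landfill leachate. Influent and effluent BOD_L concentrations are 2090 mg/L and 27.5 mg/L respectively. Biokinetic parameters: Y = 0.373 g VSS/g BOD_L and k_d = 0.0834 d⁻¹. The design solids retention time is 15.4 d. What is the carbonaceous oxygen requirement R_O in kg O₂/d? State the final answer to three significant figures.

R_O ≈ 806 kg O₂/d

Observed yield with endogenous decay: Y_obs = Y / (1 + k_d·θ_c) = 0.373 / (1 + 0.0834 × 15.4) = 0.373 / 2.284 = 0.1633 g VSS/g BOD_L.
Substrate removed = Q·(S₀ − S) = 509 m³/d × (2090 − 27.5) g/m³ = 1.05×10^6 g/d = 1050 kg/d.
Net sludge production P_X = 0.1633 × 1050 = 171.4 kg VSS/d.
Carbonaceous O₂ demand = substrate oxidised − cell-mass equivalent = 1050 − 1.42 × 171.4 = 806.4 kg O₂/d.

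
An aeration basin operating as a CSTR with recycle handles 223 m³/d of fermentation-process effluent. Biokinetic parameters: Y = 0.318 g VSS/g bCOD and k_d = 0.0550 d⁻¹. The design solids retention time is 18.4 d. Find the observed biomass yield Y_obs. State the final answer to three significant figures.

Y_obs ≈ 0.158 g VSS/g bCOD

Correct the yield for decay: Y_obs = Y/(1 + k_d θ_c) = 0.318 / (1 + 0.0550 × 18.4) = 0.318 / 2.012 = 0.1581.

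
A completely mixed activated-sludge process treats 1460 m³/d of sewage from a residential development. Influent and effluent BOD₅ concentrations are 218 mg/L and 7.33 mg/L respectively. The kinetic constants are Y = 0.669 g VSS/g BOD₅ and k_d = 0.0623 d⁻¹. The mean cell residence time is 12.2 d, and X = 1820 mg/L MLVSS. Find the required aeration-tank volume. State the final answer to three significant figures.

Steady-state biomass mass balance: V·X·(1 + k_d·θ_c) = Y·Q·(S₀ − S)·θ_c, so V = 0.669 × 1460 × (218 − 7.33) × 12.2 / [1820 × (1 + 0.0623 × 12.2)] = 2.51×10^6 / 3203 = 783.7 m³.

V ≈ 784 m³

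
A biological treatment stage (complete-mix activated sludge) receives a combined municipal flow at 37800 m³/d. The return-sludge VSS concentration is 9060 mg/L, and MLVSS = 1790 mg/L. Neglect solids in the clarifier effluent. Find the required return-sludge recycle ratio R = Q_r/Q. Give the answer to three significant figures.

Mass balance around the secondary clarifier (neglecting effluent solids): R = X / (X_r − X) = 1790 / (9060 − 1790) = 0.2462.

R ≈ 0.246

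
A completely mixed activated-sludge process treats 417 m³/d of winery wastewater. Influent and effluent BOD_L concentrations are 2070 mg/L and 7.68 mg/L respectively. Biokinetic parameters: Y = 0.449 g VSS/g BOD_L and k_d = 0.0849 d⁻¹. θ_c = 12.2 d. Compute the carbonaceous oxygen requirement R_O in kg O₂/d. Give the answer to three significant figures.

Y_obs = Y / (1 + k_d θ_c) = 0.449 / (1 + 0.0849 × 12.2) = 0.449 / 2.036 = 0.2206.
Substrate removed = Q·(S₀ − S) = 417 m³/d × (2070 − 7.68) g/m³ = 8.6×10^5 g/d = 860.0 kg/d.
P_X = Y_obs·Q·(S₀ − S) = 0.2206 × 860.0 = 189.7 kg VSS/d.
Carbonaceous O₂ demand = substrate oxidised − cell-mass equivalent = 860.0 − 1.42 × 189.7 = 590.7 kg O₂/d.

R_O ≈ 591 kg O₂/d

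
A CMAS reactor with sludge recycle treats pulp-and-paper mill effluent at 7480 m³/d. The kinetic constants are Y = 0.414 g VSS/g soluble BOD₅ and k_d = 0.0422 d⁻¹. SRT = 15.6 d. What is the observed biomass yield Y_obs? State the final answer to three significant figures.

Y_obs ≈ 0.250 g VSS/g soluble BOD₅

Correct the yield for decay: Y_obs = Y/(1 + k_d θ_c) = 0.414 / (1 + 0.0422 × 15.6) = 0.414 / 1.658 = 0.2497.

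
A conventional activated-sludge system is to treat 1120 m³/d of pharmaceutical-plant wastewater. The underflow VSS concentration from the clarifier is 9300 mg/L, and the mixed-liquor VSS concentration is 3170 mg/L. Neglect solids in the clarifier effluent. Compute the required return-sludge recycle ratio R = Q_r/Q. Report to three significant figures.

Mass balance around the secondary clarifier (neglecting effluent solids): R = X / (X_r − X) = 3170 / (9300 − 3170) = 0.5171.

R ≈ 0.517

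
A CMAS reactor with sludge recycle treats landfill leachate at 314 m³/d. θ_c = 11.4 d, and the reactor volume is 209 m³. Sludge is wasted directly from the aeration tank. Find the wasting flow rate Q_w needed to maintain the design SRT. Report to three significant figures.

For wasting at MLVSS concentration, Q_w = V/θ_c = 209.0/11.4 = 18.33 m³/d.

Q_w ≈ 18.3 m³/d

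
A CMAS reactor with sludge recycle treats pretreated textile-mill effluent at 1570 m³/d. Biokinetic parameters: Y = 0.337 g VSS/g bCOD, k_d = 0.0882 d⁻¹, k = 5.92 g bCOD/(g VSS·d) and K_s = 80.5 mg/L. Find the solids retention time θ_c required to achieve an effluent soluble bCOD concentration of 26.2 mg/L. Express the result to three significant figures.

Specific growth rate at S = 26.2 mg/L: μ = YkS/(K_s+S) = 0.337·5.92·26.2/(80.5+26.2) = 0.4899 d⁻¹.
θ_c = 1/(μ − k_d) = 1/(0.4899 − 0.0882) = 1/0.4017 = 2.490 d.

θ_c ≈ 2.49 d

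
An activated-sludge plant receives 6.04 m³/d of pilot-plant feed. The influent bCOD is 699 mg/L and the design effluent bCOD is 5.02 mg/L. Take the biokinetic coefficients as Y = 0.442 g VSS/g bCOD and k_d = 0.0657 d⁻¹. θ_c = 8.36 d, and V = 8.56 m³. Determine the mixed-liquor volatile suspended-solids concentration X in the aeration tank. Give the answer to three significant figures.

From V·X·(1 + k_d·θ_c) = Y·Q·(S₀ − S)·θ_c: X = 0.442 × 6.04 × (699 − 5.02) × 8.36 / [8.56 × (1 + 0.0657 × 8.36)] = 1168 mg/L.

X ≈ 1170 mg/L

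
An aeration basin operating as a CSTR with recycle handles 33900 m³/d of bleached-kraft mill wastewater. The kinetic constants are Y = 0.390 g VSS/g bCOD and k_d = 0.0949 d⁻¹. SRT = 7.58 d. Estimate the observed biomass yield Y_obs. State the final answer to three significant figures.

Y_obs ≈ 0.227 g VSS/g bCOD

Y_obs = Y / (1 + k_d θ_c) = 0.390 / (1 + 0.0949 × 7.58) = 0.390 / 1.719 = 0.2268.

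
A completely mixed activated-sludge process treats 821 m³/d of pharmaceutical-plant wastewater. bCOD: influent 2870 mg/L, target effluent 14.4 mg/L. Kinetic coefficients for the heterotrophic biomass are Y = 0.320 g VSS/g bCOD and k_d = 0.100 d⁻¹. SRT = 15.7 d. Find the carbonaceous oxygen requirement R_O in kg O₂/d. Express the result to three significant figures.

R_O ≈ 1930 kg O₂/d

The observed yield is Y_obs = Y/(1 + k_d·θ_c) = 0.320 / (1 + 0.100 × 15.7) = 0.320 / 2.570 = 0.1245 g VSS per g bCOD removed.
ΔS = 2870 − 14.4 = 2856 mg/L, so the substrate removal rate is 821 × 2856/1000 = 2344 kg bCOD/d.
Net sludge production P_X = 0.1245 × 2344 = 291.9 kg VSS/d.
R_O = Q·(S₀ − S) − 1.42·P_X = 2344 − 1.42 × 291.9 = 1930 kg O₂/d.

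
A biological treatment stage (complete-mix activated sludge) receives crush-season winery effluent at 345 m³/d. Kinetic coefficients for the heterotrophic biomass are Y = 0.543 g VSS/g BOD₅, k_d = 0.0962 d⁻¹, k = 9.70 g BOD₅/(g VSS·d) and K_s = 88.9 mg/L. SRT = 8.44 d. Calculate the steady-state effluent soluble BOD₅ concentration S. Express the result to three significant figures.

From the Monod/SRT balance for a CMAS, S = K_s·(1+k_d θ_c)/[θ_c·(Y k − k_d) − 1] = 88.9 × (1 + 0.0962 × 8.44) / [8.44 × (0.543 × 9.70 − 0.0962) − 1] = 161.1 / 42.64 = 3.777 mg/L.

S ≈ 3.78 mg/L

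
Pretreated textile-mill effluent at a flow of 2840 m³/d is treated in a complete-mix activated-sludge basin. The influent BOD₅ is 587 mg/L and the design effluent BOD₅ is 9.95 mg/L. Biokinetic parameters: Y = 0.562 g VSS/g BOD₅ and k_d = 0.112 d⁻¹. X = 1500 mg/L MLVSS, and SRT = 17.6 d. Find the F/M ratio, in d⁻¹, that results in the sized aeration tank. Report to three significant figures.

Steady-state biomass mass balance: V·X·(1 + k_d·θ_c) = Y·Q·(S₀ − S)·θ_c, so V = 0.562 × 2840 × (587 − 9.95) × 17.6 / [1500 × (1 + 0.112 × 17.6)] = 1.62×10^7 / 4457 = 3637 m³.
F/M = applied load / biomass = Q·S₀/(V·X) = 2840 × 587 / (3637 × 1500) = 0.3056 d⁻¹.

F/M ≈ 0.306 d⁻¹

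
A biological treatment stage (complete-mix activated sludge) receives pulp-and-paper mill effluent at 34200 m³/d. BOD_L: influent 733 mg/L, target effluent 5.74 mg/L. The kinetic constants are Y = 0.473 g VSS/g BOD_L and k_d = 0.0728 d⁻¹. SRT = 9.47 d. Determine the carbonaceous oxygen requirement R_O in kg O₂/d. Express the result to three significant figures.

Correct the yield for decay: Y_obs = Y/(1 + k_d θ_c) = 0.473 / (1 + 0.0728 × 9.47) = 0.473 / 1.689 = 0.2800.
Mass of BOD_L removed per day: Q(S₀ − S) = 34200 × 727.3 g/m³ = 24872 kg/d.
P_X = Y_obs·Q·(S₀ − S) = 0.2800 × 24872 = 6964 kg VSS/d.
Carbonaceous O₂ demand = substrate oxidised − cell-mass equivalent = 24872 − 1.42 × 6964 = 14984 kg O₂/d.

R_O ≈ 15000 kg O₂/d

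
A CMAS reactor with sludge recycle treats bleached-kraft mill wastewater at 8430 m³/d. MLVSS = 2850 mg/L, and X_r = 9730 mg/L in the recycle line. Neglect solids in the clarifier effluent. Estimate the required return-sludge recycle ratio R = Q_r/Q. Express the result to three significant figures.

R ≈ 0.414

Mass balance around the secondary clarifier (neglecting effluent solids): R = X / (X_r − X) = 2850 / (9730 − 2850) = 0.4142.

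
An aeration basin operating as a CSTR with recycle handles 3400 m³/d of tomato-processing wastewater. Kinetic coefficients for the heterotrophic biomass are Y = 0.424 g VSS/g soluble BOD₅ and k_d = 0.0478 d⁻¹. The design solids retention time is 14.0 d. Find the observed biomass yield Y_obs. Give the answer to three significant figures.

Y_obs ≈ 0.254 g VSS/g soluble BOD₅

The observed yield is Y_obs = Y/(1 + k_d·θ_c) = 0.424 / (1 + 0.0478 × 14.0) = 0.424 / 1.669 = 0.2540 g VSS per g soluble BOD₅ removed.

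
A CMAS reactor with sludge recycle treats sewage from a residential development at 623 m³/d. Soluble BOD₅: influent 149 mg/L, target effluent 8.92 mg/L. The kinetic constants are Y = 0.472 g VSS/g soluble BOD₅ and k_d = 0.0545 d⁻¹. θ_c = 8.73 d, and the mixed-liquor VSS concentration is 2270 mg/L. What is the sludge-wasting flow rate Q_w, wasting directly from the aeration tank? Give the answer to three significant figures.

Rearranging the biomass balance for a CMAS with decay, V = Y·Q·ΔS·θ_c / [X·(1+k_d θ_c)] = 0.472 × 623 × (149 − 8.92) × 8.73 / [2270 × (1 + 0.0545 × 8.73)] = 3.6×10^5 / 3350 = 107.3 m³.
Wasting from the aeration tank: Q_w = V / θ_c = 107.3 / 8.73 = 12.30 m³/d.

Q_w ≈ 12.3 m³/d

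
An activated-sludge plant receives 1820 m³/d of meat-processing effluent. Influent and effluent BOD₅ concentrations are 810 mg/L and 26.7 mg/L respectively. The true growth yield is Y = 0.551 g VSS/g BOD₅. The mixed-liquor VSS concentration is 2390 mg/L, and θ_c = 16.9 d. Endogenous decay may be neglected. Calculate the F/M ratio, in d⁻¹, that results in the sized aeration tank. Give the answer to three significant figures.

V·X = Y·Q·ΔS·θ_c gives V = 0.551 × 1820 × (810 − 26.7) × 16.9 / 2390 = 5554 m³.
Food-to-microorganism ratio F/M = Q S₀ / (V X) = 1820 × 810 / (5554 × 2390) = 0.1111 d⁻¹.

F/M ≈ 0.111 d⁻¹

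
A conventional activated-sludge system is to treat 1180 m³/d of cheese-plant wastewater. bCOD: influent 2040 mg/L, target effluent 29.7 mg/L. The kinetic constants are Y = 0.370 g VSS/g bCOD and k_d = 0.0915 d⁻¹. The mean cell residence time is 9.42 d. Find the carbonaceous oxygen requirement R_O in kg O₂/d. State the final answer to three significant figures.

Observed yield with endogenous decay: Y_obs = Y / (1 + k_d·θ_c) = 0.370 / (1 + 0.0915 × 9.42) = 0.370 / 1.862 = 0.1987 g VSS/g bCOD.
Mass of bCOD removed per day: Q(S₀ − S) = 1180 × 2010 g/m³ = 2372 kg/d.
Biomass synthesised: P_X = Y_obs × 2372 = 471.4 kg VSS/d.
R_O = Q·ΔS − 1.42 P_X = 2372 − 669.4 = 1703 kg O₂/d.

R_O ≈ 1700 kg O₂/d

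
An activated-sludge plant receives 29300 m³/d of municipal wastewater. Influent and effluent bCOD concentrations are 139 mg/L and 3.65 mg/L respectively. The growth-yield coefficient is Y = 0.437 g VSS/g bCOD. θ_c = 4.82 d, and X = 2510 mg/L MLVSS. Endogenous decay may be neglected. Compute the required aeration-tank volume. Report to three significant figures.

Biomass mass balance (decay neglected): V·X = Y·Q·(S₀ − S)·θ_c, so V = 0.437 × 29300 × (139 − 3.65) × 4.82 / 2510 = 3328 m³.

V ≈ 3330 m³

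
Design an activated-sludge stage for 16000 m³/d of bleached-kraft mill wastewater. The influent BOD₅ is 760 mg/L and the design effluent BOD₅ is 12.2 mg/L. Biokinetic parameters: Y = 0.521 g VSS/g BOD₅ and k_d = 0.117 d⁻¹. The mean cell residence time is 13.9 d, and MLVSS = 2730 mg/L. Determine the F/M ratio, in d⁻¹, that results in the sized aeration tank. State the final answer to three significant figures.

Steady-state biomass mass balance: V·X·(1 + k_d·θ_c) = Y·Q·(S₀ − S)·θ_c, so V = 0.521 × 16000 × (760 − 12.2) × 13.9 / [2730 × (1 + 0.117 × 13.9)] = 8.66×10^7 / 7170 = 12085 m³.
F/M = Q·S₀ / (V·X) = 16000 × 760 / (12085 × 2730) = 0.3686 g BOD₅·(g VSS·d)⁻¹.

F/M ≈ 0.369 d⁻¹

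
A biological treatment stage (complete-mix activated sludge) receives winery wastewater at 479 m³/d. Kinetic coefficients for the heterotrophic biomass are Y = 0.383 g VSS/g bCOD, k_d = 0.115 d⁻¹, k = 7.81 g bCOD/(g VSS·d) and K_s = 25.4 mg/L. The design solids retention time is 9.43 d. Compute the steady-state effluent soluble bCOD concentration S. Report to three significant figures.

Effluent substrate depends only on kinetics and SRT: S = K_s(1 + k_d θ_c) / [θ_c(Yk − k_d) − 1] = 25.4 × (1 + 0.115 × 9.43) / [9.43 × (0.383 × 7.81 − 0.115) − 1] = 52.95 / 26.12 = 2.027 mg/L.

S ≈ 2.03 mg/L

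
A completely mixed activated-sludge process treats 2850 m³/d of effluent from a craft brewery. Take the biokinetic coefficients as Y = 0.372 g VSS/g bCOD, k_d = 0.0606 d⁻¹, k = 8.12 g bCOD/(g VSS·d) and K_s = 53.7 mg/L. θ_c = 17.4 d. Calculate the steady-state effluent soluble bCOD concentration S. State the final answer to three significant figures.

S ≈ 2.18 mg/L

From the Monod/SRT balance for a CMAS, S = K_s·(1+k_d θ_c)/[θ_c·(Y k − k_d) − 1] = 53.7 × (1 + 0.0606 × 17.4) / [17.4 × (0.372 × 8.12 − 0.0606) − 1] = 110.3 / 50.50 = 2.184 mg/L.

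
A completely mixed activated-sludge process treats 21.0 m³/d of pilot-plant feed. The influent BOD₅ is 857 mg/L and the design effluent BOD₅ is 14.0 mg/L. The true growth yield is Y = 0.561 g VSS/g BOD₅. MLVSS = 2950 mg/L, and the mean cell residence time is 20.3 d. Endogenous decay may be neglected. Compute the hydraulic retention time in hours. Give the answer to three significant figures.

τ ≈ 78.1 h

V·X = Y·Q·ΔS·θ_c gives V = 0.561 × 21.0 × (857 − 14.0) × 20.3 / 2950 = 68.34 m³.
Hydraulic retention time τ = V/Q = 68.34 / 21.0 = 3.254 d = 78.10 h.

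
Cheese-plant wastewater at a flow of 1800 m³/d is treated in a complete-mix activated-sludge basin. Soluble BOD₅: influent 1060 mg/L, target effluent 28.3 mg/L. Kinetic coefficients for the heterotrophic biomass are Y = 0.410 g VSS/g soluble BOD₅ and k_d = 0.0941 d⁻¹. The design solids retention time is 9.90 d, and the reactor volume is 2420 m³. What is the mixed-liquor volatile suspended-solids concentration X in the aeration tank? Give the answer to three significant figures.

X ≈ 1610 mg/L

From V·X·(1 + k_d·θ_c) = Y·Q·(S₀ − S)·θ_c: X = 0.410 × 1800 × (1060 − 28.3) × 9.90 / [2420 × (1 + 0.0941 × 9.90)] = 1613 mg/L.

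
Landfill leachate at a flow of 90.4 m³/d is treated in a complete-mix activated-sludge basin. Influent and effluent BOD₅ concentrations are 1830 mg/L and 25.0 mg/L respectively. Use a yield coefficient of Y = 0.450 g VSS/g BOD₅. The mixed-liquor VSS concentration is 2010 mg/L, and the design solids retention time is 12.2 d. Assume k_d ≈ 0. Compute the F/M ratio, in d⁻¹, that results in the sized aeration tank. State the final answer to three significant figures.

With k_d = 0 the design equation reduces to V = Y Q (S₀−S) θ_c / X = 0.450 × 90.4 × (1830 − 25.0) × 12.2 / 2010 = 445.7 m³.
F/M = applied load / biomass = Q·S₀/(V·X) = 90.4 × 1830 / (445.7 × 2010) = 0.1847 d⁻¹.

F/M ≈ 0.185 d⁻¹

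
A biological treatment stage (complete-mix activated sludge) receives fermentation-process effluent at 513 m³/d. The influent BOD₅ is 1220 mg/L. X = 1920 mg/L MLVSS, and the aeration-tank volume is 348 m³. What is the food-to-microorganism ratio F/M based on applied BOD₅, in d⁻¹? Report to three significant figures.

F/M ≈ 0.937 d⁻¹

F/M = Q·S₀ / (V·X) = 513 × 1220 / (348.0 × 1920) = 0.9367 g BOD₅·(g VSS·d)⁻¹.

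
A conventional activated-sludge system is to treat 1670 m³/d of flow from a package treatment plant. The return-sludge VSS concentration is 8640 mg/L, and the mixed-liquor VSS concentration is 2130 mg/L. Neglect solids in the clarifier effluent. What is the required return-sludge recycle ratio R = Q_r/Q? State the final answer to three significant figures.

R ≈ 0.327

Solids balance on the clarifier gives (1+R)X = R·X_r, so R = X/(X_r − X) = 2130 / (8640 − 2130) = 0.3272.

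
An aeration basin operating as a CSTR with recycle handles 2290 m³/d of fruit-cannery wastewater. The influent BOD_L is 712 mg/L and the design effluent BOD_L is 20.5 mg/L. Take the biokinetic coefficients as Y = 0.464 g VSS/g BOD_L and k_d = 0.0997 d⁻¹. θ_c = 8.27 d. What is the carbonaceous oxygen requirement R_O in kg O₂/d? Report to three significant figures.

Y_obs = Y / (1 + k_d θ_c) = 0.464 / (1 + 0.0997 × 8.27) = 0.464 / 1.825 = 0.2543.
Q·(S₀ − S) = 2290 × (712 − 20.5) × 10⁻³ = 1584 kg/d removed.
Biomass synthesised: P_X = Y_obs × 1584 = 402.7 kg VSS/d.
R_O = Q·ΔS − 1.42 P_X = 1584 − 571.9 = 1012 kg O₂/d.

R_O ≈ 1010 kg O₂/d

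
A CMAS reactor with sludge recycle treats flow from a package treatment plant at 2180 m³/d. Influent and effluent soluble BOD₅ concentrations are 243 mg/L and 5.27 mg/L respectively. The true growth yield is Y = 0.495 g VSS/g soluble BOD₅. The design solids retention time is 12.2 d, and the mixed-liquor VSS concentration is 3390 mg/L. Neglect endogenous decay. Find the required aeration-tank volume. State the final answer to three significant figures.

With k_d = 0 the design equation reduces to V = Y Q (S₀−S) θ_c / X = 0.495 × 2180 × (243 − 5.27) × 12.2 / 3390 = 923.2 m³.

V ≈ 923 m³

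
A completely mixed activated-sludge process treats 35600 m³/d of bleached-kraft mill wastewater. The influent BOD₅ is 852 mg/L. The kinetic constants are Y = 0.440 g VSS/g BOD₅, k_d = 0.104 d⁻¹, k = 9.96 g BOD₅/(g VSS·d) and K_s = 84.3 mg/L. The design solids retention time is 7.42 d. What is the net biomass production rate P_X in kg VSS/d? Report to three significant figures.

From the Monod/SRT balance for a CMAS, S = K_s·(1+k_d θ_c)/[θ_c·(Y k − k_d) − 1] = 84.3 × (1 + 0.104 × 7.42) / [7.42 × (0.440 × 9.96 − 0.104) − 1] = 149.4 / 30.75 = 4.858 mg/L.
The observed yield is Y_obs = Y/(1 + k_d·θ_c) = 0.440 / (1 + 0.104 × 7.42) = 0.440 / 1.772 = 0.2484 g VSS per g BOD₅ removed.
Mass of BOD₅ removed per day: Q(S₀ − S) = 35600 × 847.1 g/m³ = 30158 kg/d.
Net biomass production P_X = Y_obs × Q·(S₀ − S) = 0.2484 × 30158 = 7490 kg VSS/d.

P_X ≈ 7490 kg VSS/d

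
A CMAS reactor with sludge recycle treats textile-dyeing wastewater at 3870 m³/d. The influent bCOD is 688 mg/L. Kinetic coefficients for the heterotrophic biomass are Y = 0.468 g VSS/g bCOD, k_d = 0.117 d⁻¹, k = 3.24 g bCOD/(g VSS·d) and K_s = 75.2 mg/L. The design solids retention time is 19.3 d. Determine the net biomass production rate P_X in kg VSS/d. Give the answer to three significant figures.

Effluent substrate depends only on kinetics and SRT: S = K_s(1 + k_d θ_c) / [θ_c(Yk − k_d) − 1] = 75.2 × (1 + 0.117 × 19.3) / [19.3 × (0.468 × 3.24 − 0.117) − 1] = 245.0 / 26.01 = 9.421 mg/L.
Observed yield with endogenous decay: Y_obs = Y / (1 + k_d·θ_c) = 0.468 / (1 + 0.117 × 19.3) = 0.468 / 3.258 = 0.1436 g VSS/g bCOD.
Q·(S₀ − S) = 3870 × (688 − 9.42) × 10⁻³ = 2626 kg/d removed.
Biomass produced: P_X = Y_obs·Q·ΔS = 0.1436 × 2626 ≈ 377.2 kg VSS/d.

P_X ≈ 377 kg VSS/d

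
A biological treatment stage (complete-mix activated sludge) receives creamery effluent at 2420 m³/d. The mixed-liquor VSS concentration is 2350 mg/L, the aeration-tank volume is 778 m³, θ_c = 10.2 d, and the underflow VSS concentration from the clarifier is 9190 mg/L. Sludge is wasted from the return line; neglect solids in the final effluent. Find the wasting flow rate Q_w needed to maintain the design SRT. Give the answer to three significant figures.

θ_c = V·X/(Q_w·X_r) when wasting from the recycle, so Q_w = V·X/(θ_c·X_r) = 778.0 × 2350 / (10.2 × 9190) = 19.50 m³/d.

Q_w ≈ 19.5 m³/d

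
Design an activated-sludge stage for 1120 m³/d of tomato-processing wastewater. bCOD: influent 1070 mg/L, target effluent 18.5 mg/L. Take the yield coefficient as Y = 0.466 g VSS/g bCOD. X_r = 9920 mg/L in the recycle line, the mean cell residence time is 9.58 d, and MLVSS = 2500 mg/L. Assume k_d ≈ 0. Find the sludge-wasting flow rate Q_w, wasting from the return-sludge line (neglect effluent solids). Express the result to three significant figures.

With k_d = 0 the design equation reduces to V = Y Q (S₀−S) θ_c / X = 0.466 × 1120 × (1070 − 18.5) × 9.58 / 2500 = 2103 m³.
Q_w = (V·X)/(θ_c X_r) = 2103 × 2500 / (9.58 × 9920) = 55.32 m³/d.

Q_w ≈ 55.3 m³/d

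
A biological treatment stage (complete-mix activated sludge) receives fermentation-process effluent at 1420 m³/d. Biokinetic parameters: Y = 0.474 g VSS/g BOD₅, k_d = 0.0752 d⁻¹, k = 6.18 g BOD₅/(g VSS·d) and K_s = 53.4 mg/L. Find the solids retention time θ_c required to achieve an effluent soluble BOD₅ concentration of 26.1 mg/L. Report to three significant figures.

From 1/θ_c = Y·k·S/(K_s + S) − k_d: Y·k·S/(K_s+S) = 0.474 × 6.18 × 26.1 / (53.4 + 26.1) = 0.9617 d⁻¹.
θ_c = 1/(μ − k_d) = 1/(0.9617 − 0.0752) = 1/0.8865 = 1.128 d.

θ_c ≈ 1.13 d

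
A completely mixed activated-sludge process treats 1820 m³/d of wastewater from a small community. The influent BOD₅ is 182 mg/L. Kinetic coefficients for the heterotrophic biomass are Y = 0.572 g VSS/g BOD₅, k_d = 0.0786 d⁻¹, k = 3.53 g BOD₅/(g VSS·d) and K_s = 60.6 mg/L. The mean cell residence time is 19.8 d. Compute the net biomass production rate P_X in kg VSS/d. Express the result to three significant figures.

P_X ≈ 72.4 kg VSS/d

From the Monod/SRT balance for a CMAS, S = K_s·(1+k_d θ_c)/[θ_c·(Y k − k_d) − 1] = 60.6 × (1 + 0.0786 × 19.8) / [19.8 × (0.572 × 3.53 − 0.0786) − 1] = 154.9 / 37.42 = 4.139 mg/L.
Y_obs = Y / (1 + k_d θ_c) = 0.572 / (1 + 0.0786 × 19.8) = 0.572 / 2.556 = 0.2238.
ΔS = 182 − 4.14 = 177.9 mg/L, so the substrate removal rate is 1820 × 177.9/1000 = 323.7 kg BOD₅/d.
Biomass produced: P_X = Y_obs·Q·ΔS = 0.2238 × 323.7 ≈ 72.43 kg VSS/d.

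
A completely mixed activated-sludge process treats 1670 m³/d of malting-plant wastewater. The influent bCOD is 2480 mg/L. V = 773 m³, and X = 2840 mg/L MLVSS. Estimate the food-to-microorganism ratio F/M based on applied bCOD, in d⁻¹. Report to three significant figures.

Food-to-microorganism ratio F/M = Q S₀ / (V X) = 1670 × 2480 / (773.0 × 2840) = 1.887 d⁻¹.

F/M ≈ 1.89 d⁻¹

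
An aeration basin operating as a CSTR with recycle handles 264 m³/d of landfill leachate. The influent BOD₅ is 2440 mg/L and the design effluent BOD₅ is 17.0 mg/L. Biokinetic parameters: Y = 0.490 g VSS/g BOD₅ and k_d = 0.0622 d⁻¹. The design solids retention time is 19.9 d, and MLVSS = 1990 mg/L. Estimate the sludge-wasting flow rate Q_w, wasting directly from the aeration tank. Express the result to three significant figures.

Q_w ≈ 70.4 m³/d

Rearranging the biomass balance for a CMAS with decay, V = Y·Q·ΔS·θ_c / [X·(1+k_d θ_c)] = 0.490 × 264 × (2440 − 17.0) × 19.9 / [1990 × (1 + 0.0622 × 19.9)] = 6.24×10^6 / 4453 = 1401 m³.
For wasting at MLVSS concentration, Q_w = V/θ_c = 1401/19.9 = 70.39 m³/d.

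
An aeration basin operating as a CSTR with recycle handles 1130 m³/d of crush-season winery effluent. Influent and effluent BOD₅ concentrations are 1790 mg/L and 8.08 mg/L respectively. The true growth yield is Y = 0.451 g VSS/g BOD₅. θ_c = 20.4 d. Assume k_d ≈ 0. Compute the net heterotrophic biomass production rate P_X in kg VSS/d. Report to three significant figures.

With endogenous decay neglected, the observed yield equals the true yield: Y_obs = Y = 0.451 g VSS/g BOD₅.
ΔS = 1790 − 8.08 = 1782 mg/L, so the substrate removal rate is 1130 × 1782/1000 = 2014 kg BOD₅/d.
Net biomass production P_X = Y_obs × Q·(S₀ − S) = 0.4510 × 2014 = 908.1 kg VSS/d.

P_X ≈ 908 kg VSS/d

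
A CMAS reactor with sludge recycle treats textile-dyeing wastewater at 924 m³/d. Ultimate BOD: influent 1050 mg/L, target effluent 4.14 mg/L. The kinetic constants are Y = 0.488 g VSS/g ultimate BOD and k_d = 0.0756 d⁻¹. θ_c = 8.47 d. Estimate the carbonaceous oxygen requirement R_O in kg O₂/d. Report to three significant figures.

Observed yield with endogenous decay: Y_obs = Y / (1 + k_d·θ_c) = 0.488 / (1 + 0.0756 × 8.47) = 0.488 / 1.640 = 0.2975 g VSS/g ultimate BOD.
Substrate removed = Q·(S₀ − S) = 924 m³/d × (1050 − 4.14) g/m³ = 9.66×10^5 g/d = 966.4 kg/d.
Net sludge production P_X = 0.2975 × 966.4 = 287.5 kg VSS/d.
R_O = Q·(S₀ − S) − 1.42·P_X = 966.4 − 1.42 × 287.5 = 558.1 kg O₂/d.

R_O ≈ 558 kg O₂/d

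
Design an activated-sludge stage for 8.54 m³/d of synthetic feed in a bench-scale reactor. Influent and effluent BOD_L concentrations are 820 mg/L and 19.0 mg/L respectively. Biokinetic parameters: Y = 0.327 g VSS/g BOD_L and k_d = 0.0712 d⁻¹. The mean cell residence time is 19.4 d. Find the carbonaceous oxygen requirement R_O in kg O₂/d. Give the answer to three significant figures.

R_O ≈ 5.51 kg O₂/d

Correct the yield for decay: Y_obs = Y/(1 + k_d θ_c) = 0.327 / (1 + 0.0712 × 19.4) = 0.327 / 2.381 = 0.1373.
Q·(S₀ − S) = 8.54 × (820 − 19.0) × 10⁻³ = 6.841 kg/d removed.
Biomass synthesised: P_X = Y_obs × 6.841 = 0.9394 kg VSS/d.
R_O = Q·(S₀ − S) − 1.42·P_X = 6.841 − 1.42 × 0.9394 = 5.507 kg O₂/d.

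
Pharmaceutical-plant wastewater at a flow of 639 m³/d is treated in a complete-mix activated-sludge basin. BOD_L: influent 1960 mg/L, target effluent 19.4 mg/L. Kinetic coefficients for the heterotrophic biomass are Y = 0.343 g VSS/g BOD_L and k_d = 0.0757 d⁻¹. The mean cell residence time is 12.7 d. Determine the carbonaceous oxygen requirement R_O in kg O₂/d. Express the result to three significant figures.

The observed yield is Y_obs = Y/(1 + k_d·θ_c) = 0.343 / (1 + 0.0757 × 12.7) = 0.343 / 1.961 = 0.1749 g VSS per g BOD_L removed.
Substrate removed = Q·(S₀ − S) = 639 m³/d × (1960 − 19.4) g/m³ = 1.24×10^6 g/d = 1240 kg/d.
Biomass synthesised: P_X = Y_obs × 1240 = 216.9 kg VSS/d.
R_O = Q·(S₀ − S) − 1.42·P_X = 1240 − 1.42 × 216.9 = 932.1 kg O₂/d.

R_O ≈ 932 kg O₂/d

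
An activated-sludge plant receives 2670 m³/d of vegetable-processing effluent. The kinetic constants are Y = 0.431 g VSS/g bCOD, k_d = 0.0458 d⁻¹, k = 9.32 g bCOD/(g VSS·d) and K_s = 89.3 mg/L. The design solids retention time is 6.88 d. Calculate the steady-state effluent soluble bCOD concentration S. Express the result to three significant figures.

Effluent substrate depends only on kinetics and SRT: S = K_s(1 + k_d θ_c) / [θ_c(Yk − k_d) − 1] = 89.3 × (1 + 0.0458 × 6.88) / [6.88 × (0.431 × 9.32 − 0.0458) − 1] = 117.4 / 26.32 = 4.462 mg/L.

S ≈ 4.46 mg/L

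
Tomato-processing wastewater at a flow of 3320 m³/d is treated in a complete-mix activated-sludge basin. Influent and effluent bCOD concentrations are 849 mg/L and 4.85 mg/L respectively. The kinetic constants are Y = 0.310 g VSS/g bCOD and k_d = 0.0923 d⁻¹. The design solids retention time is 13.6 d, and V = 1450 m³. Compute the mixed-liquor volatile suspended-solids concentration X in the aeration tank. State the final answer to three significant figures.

From V·X·(1 + k_d·θ_c) = Y·Q·(S₀ − S)·θ_c: X = 0.310 × 3320 × (849 − 4.85) × 13.6 / [1450 × (1 + 0.0923 × 13.6)] = 3613 mg/L.

X ≈ 3610 mg/L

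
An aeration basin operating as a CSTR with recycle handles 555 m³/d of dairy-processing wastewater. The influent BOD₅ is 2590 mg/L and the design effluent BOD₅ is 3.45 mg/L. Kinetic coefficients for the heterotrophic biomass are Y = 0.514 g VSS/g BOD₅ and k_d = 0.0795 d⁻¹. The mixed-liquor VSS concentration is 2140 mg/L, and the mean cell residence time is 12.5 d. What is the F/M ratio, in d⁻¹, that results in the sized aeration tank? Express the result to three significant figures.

Steady-state biomass mass balance: V·X·(1 + k_d·θ_c) = Y·Q·(S₀ − S)·θ_c, so V = 0.514 × 555 × (2590 − 3.45) × 12.5 / [2140 × (1 + 0.0795 × 12.5)] = 9.22×10^6 / 4267 = 2162 m³.
F/M = Q·S₀ / (V·X) = 555 × 2590 / (2162 × 2140) = 0.3107 g BOD₅·(g VSS·d)⁻¹.

F/M ≈ 0.311 d⁻¹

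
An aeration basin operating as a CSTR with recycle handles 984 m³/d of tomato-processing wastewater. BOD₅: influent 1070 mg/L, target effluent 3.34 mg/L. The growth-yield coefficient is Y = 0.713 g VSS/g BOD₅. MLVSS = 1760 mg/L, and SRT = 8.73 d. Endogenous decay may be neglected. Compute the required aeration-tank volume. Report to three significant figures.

V ≈ 3710 m³

Biomass mass balance (decay neglected): V·X = Y·Q·(S₀ − S)·θ_c, so V = 0.713 × 984 × (1070 − 3.34) × 8.73 / 1760 = 3712 m³.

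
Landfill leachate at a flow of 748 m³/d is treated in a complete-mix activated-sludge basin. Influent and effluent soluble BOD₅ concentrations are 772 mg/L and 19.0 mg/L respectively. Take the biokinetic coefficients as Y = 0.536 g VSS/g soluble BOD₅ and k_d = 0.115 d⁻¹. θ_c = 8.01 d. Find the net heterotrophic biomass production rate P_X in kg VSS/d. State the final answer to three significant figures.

P_X ≈ 157 kg VSS/d

Y_obs = Y / (1 + k_d θ_c) = 0.536 / (1 + 0.115 × 8.01) = 0.536 / 1.921 = 0.2790.
Q·(S₀ − S) = 748 × (772 − 19.0) × 10⁻³ = 563.2 kg/d removed.
P_X = Y_obs · Q(S₀ − S) = 0.2790 × 563.2 = 157.1 kg VSS/d.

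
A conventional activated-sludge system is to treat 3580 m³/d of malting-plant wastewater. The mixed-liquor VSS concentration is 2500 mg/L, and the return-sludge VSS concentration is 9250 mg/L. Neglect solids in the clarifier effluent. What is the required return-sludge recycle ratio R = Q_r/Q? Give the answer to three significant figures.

Solids balance on the clarifier gives (1+R)X = R·X_r, so R = X/(X_r − X) = 2500 / (9250 − 2500) = 0.3704.

R ≈ 0.370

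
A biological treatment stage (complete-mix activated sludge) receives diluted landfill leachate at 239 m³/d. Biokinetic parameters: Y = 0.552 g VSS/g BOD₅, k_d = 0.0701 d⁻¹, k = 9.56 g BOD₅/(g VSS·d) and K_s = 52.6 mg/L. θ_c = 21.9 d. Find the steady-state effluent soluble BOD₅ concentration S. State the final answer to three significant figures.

Effluent substrate depends only on kinetics and SRT: S = K_s(1 + k_d θ_c) / [θ_c(Yk − k_d) − 1] = 52.6 × (1 + 0.0701 × 21.9) / [21.9 × (0.552 × 9.56 − 0.0701) − 1] = 133.4 / 113.0 = 1.180 mg/L.

S ≈ 1.18 mg/L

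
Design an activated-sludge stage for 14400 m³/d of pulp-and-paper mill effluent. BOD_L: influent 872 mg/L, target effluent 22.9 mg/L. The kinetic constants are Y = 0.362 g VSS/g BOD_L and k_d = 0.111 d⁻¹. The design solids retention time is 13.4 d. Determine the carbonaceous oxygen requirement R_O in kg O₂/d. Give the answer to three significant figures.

R_O ≈ 9700 kg O₂/d

Y_obs = Y / (1 + k_d θ_c) = 0.362 / (1 + 0.111 × 13.4) = 0.362 / 2.487 = 0.1455.
Mass of BOD_L removed per day: Q(S₀ − S) = 14400 × 849.1 g/m³ = 12227 kg/d.
Biomass synthesised: P_X = Y_obs × 12227 = 1779 kg VSS/d.
R_O = Q·(S₀ − S) − 1.42·P_X = 12227 − 1.42 × 1779 = 9700 kg O₂/d.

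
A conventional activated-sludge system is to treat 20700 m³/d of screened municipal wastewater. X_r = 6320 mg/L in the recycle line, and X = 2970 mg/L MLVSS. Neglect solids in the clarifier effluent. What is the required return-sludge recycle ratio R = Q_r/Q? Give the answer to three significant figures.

R ≈ 0.887

Solids balance on the clarifier gives (1+R)X = R·X_r, so R = X/(X_r − X) = 2970 / (6320 − 2970) = 0.8866.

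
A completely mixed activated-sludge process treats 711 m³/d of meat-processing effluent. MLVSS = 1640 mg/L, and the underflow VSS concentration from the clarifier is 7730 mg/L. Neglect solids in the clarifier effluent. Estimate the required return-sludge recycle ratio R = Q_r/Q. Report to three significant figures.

R ≈ 0.269

Mass balance around the secondary clarifier (neglecting effluent solids): R = X / (X_r − X) = 1640 / (7730 − 1640) = 0.2693.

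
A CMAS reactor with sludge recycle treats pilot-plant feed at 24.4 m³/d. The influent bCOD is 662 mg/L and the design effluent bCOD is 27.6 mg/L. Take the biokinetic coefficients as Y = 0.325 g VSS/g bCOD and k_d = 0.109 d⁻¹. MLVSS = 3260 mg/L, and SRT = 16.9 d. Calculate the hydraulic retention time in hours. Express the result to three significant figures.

Steady-state biomass mass balance: V·X·(1 + k_d·θ_c) = Y·Q·(S₀ − S)·θ_c, so V = 0.325 × 24.4 × (662 − 27.6) × 16.9 / [3260 × (1 + 0.109 × 16.9)] = 8.5×10^4 / 9265 = 9.176 m³.
HRT = V/Q = 9.176 m³ / 24.4 m³·d⁻¹ = 0.3761 d × 24 = 9.026 h.

τ ≈ 9.03 h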